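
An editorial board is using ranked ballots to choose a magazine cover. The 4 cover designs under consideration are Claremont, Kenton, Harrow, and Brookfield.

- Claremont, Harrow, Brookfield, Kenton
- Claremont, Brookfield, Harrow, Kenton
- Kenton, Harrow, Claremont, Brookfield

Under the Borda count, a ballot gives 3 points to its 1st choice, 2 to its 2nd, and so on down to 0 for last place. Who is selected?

Claremont

Borda scores:
  Claremont: 3 + 3 + 1 = 7
  Kenton: 0 + 0 + 3 = 3
  Harrow: 2 + 1 + 2 = 5
  Brookfield: 1 + 2 + 0 = 3
Claremont has the highest total.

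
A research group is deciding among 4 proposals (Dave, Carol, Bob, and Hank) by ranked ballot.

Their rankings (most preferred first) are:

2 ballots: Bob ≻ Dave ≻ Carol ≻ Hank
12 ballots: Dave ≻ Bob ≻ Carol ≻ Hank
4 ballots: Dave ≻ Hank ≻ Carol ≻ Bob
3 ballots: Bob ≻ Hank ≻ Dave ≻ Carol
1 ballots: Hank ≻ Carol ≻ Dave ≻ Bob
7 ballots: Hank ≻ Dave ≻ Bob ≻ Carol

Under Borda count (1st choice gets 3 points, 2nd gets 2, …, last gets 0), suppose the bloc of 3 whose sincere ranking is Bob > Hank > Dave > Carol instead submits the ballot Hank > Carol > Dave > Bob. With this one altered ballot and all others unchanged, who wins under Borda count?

Borda totals with the altered ballot: Dave 70, Carol 26, Bob 37, Hank 41.
The winner is unchanged: still Dave.

Dave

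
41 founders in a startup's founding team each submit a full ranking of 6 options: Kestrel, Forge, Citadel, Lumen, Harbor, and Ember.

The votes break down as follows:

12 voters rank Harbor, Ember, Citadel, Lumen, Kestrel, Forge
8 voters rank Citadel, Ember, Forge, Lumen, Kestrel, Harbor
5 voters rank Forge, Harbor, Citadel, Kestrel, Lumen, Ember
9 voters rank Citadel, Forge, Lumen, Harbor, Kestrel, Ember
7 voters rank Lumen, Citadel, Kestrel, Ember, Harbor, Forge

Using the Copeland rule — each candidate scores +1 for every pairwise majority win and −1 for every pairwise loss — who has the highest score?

Pairwise results:
  Kestrel vs Forge: Forge wins 22–19.
  Kestrel vs Citadel: Citadel wins 41–0.
  Kestrel vs Lumen: Lumen wins 36–5.
  Kestrel vs Harbor: Harbor wins 26–15.
  Kestrel vs Ember: Kestrel wins 21–20.
  Forge vs Citadel: Citadel wins 36–5.
  Forge vs Lumen: Forge wins 22–19.
  Forge vs Harbor: Forge wins 22–19.
  Forge vs Ember: Ember wins 27–14.
  Citadel vs Lumen: Citadel wins 34–7.
  Citadel vs Harbor: Citadel wins 24–17.
  Citadel vs Ember: Citadel wins 29–12.
  Lumen vs Harbor: Lumen wins 24–17.
  Lumen vs Ember: Lumen wins 21–20.
  Harbor vs Ember: Harbor wins 26–15.
Copeland scores (wins − losses):
  Kestrel: 1 − 4 = -3
  Forge: 3 − 2 = 1
  Citadel: 5 − 0 = 5
  Lumen: 3 − 2 = 1
  Harbor: 2 − 3 = -1
  Ember: 1 − 4 = -3
Citadel has the best Copeland score.

Citadel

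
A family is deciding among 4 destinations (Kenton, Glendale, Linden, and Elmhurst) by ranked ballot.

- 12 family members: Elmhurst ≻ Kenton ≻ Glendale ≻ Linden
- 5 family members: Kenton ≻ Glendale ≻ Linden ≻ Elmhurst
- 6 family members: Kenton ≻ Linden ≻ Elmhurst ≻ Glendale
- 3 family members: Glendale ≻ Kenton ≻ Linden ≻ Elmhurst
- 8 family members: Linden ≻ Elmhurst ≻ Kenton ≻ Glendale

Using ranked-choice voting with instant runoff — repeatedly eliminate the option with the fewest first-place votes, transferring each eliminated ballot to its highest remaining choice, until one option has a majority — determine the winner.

Elmhurst

Round 1: Elmhurst 12, Kenton 11, Linden 8, Glendale 3. Glendale has the fewest and is eliminated.
Round 2: Kenton 14, Elmhurst 12, Linden 8. Linden has the fewest and is eliminated.
Round 3: Elmhurst 20, Kenton 14. Elmhurst has a majority.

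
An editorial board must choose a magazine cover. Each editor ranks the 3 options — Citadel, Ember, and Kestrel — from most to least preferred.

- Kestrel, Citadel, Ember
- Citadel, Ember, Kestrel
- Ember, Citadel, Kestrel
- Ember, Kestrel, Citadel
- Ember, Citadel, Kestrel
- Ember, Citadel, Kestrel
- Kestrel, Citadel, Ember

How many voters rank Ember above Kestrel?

5

Ballots ranking Ember above Kestrel: 5.
Ballots ranking Kestrel above Ember: 2.
So 5 of 7 voters prefer Ember to Kestrel.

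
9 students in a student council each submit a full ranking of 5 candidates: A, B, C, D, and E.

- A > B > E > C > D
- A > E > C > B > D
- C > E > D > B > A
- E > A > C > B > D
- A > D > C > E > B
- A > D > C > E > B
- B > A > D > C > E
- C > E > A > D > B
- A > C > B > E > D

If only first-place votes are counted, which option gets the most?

A

First-place vote totals:
  A: 5
  B: 1
  C: 2
  D: 0
  E: 1
A has the most first-place votes.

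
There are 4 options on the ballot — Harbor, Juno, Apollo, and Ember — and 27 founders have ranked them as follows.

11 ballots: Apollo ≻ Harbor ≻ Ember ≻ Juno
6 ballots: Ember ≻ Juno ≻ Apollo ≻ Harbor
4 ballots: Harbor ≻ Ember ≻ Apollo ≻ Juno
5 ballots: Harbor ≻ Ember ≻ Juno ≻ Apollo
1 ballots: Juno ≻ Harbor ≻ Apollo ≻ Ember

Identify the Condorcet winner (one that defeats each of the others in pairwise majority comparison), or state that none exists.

Head-to-head results (27 voters total):
Harbor vs Juno: Harbor wins 20–7.
Harbor vs Apollo: Apollo wins 17–10.
Harbor vs Ember: Harbor wins 21–6.
Juno vs Apollo: Apollo wins 15–12.
Juno vs Ember: Ember wins 26–1.
Apollo vs Ember: Ember wins 15–12.
No candidate beats all others: Harbor beats Ember beats Apollo beats Harbor, a majority cycle.

None — there is no Condorcet winner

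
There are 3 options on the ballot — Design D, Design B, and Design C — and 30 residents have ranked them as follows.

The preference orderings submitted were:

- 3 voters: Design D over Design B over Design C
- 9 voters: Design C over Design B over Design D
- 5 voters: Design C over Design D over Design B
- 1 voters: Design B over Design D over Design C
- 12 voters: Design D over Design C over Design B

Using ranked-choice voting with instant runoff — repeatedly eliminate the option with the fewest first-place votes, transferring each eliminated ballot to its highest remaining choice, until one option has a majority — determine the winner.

Round 1: Design D 15, Design C 14, Design B 1. Design B has the fewest and is eliminated.
Round 2: Design D 16, Design C 14. Design D has a majority.

Design D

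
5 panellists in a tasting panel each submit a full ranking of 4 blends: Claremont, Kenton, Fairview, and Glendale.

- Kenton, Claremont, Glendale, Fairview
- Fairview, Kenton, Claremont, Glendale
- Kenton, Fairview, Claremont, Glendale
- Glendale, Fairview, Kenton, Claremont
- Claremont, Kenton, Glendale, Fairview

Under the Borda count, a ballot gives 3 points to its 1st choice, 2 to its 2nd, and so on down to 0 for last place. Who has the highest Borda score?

Kenton

Borda scores:
  Claremont: 2 + 1 + 1 + 0 + 3 = 7
  Kenton: 3 + 2 + 3 + 1 + 2 = 11
  Fairview: 0 + 3 + 2 + 2 + 0 = 7
  Glendale: 1 + 0 + 0 + 3 + 1 = 5
Kenton has the highest total.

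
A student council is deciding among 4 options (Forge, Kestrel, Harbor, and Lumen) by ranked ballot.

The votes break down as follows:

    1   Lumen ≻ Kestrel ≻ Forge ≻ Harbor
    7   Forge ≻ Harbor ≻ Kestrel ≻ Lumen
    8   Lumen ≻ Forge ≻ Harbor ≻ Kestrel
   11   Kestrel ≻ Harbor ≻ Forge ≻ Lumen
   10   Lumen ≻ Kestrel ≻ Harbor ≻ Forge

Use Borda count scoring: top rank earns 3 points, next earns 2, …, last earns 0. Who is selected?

Borda scores:
  Forge: 1 + 7·3 + 8·2 + 11·1 + 10·0 = 49
  Kestrel: 2 + 7·1 + 8·0 + 11·3 + 10·2 = 62
  Harbor: 0 + 7·2 + 8·1 + 11·2 + 10·1 = 54
  Lumen: 3 + 7·0 + 8·3 + 11·0 + 10·3 = 57
Kestrel has the highest total.

Kestrel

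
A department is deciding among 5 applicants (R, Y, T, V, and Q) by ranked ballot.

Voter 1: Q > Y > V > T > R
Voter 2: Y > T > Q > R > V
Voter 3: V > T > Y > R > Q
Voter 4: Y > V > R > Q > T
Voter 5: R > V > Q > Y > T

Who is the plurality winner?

First-place vote totals:
  R: 1
  Y: 2
  T: 0
  V: 1
  Q: 1
Y has the most first-place votes.

Y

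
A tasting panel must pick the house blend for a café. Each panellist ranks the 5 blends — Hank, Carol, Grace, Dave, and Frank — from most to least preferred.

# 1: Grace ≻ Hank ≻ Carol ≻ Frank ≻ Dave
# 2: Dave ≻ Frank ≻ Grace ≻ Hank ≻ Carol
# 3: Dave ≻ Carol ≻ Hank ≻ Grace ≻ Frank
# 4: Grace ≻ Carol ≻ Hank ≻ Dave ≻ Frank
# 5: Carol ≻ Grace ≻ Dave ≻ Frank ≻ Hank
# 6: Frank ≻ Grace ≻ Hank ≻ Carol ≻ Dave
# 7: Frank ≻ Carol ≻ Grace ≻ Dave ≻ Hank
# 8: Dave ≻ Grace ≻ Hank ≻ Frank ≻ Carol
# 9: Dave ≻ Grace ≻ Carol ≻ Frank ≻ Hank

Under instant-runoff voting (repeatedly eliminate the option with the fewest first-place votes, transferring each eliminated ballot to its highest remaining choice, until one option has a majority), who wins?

Round 1: Dave 4, Grace 2, Frank 2, Carol 1, Hank 0. Hank has the fewest and is eliminated.
Round 2: Dave 4, Grace 2, Frank 2, Carol 1. Carol has the fewest and is eliminated.
Round 3: Dave 4, Grace 3, Frank 2. Frank has the fewest and is eliminated.
Round 4: Grace 5, Dave 4. Grace has a majority.

Grace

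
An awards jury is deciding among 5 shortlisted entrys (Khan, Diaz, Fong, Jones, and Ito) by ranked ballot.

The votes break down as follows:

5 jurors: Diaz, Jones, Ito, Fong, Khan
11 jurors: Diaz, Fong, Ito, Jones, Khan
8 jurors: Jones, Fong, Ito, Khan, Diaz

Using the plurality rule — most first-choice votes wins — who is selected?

First-place vote totals:
  Khan: 0
  Diaz: 16
  Fong: 0
  Jones: 8
  Ito: 0
Diaz has the most first-place votes.

Diaz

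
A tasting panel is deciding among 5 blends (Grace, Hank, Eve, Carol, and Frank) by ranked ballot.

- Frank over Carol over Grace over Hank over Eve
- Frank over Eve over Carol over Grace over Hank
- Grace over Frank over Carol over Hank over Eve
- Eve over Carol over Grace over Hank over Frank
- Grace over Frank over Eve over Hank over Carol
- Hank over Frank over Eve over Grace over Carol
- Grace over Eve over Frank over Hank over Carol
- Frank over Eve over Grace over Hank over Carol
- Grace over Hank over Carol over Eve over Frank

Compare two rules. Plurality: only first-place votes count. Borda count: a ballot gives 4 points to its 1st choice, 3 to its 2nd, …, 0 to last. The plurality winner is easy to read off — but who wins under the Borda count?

Grace

Plurality first-place counts: Grace 4, Hank 1, Eve 1, Carol 0, Frank 3 → Grace.
Borda totals: Grace 24, Hank 13, Eve 18, Carol 12, Frank 23 → Grace.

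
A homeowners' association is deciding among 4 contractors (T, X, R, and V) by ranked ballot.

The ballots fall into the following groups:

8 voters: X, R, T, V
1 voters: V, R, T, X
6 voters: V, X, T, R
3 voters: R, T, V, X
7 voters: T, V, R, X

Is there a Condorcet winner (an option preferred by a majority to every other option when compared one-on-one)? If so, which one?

Head-to-head results (25 voters total):
T vs X: X wins 14–11.
T vs R: T wins 13–12.
T vs V: T wins 18–7.
X vs R: X wins 14–11.
X vs V: V wins 17–8.
R vs V: V wins 14–11.
No candidate beats all others: T beats V beats X beats T, a majority cycle.

None — there is no Condorcet winner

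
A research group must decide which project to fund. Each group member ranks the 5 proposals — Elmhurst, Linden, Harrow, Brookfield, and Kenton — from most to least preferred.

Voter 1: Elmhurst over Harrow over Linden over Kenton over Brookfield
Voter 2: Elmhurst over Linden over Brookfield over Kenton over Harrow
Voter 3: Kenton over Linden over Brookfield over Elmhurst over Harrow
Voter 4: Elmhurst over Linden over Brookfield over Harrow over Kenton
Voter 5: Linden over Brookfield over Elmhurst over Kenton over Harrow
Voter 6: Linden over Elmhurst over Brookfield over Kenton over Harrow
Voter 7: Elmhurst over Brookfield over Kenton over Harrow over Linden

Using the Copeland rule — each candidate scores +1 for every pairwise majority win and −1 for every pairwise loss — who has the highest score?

Elmhurst

Pairwise results:
  Elmhurst vs Linden: Elmhurst wins 4–3.
  Elmhurst vs Harrow: Elmhurst wins 7–0.
  Elmhurst vs Brookfield: Elmhurst wins 5–2.
  Elmhurst vs Kenton: Elmhurst wins 6–1.
  Linden vs Harrow: Linden wins 5–2.
  Linden vs Brookfield: Linden wins 6–1.
  Linden vs Kenton: Linden wins 5–2.
  Harrow vs Brookfield: Brookfield wins 6–1.
  Harrow vs Kenton: Kenton wins 5–2.
  Brookfield vs Kenton: Brookfield wins 5–2.
Copeland scores (wins − losses):
  Elmhurst: 4 − 0 = 4
  Linden: 3 − 1 = 2
  Harrow: 0 − 4 = -4
  Brookfield: 2 − 2 = 0
  Kenton: 1 − 3 = -2
Elmhurst has the best Copeland score.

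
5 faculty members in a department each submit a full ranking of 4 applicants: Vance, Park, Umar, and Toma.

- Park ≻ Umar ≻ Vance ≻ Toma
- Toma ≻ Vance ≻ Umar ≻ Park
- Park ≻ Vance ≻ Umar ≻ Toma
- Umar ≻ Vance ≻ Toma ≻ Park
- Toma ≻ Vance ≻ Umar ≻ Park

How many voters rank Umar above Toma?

3

Ballots ranking Umar above Toma: 3.
Ballots ranking Toma above Umar: 2.
So 3 of 5 voters prefer Umar to Toma.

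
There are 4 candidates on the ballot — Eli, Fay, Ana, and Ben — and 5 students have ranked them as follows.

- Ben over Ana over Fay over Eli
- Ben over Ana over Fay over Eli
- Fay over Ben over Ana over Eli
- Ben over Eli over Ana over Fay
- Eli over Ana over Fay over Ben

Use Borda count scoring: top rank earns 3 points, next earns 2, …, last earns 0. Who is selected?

Borda scores:
  Eli: 0 + 0 + 0 + 2 + 3 = 5
  Fay: 1 + 1 + 3 + 0 + 1 = 6
  Ana: 2 + 2 + 1 + 1 + 2 = 8
  Ben: 3 + 3 + 2 + 3 + 0 = 11
Ben has the highest total.

Ben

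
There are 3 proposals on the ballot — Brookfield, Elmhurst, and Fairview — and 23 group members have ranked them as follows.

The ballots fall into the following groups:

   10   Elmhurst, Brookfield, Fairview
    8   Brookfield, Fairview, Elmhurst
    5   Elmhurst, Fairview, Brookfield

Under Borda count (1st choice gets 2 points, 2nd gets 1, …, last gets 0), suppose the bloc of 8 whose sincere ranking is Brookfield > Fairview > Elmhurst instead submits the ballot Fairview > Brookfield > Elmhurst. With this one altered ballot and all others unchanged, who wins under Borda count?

Borda totals with the altered ballot: Brookfield 18, Elmhurst 30, Fairview 21.
The winner is unchanged: still Elmhurst.

Elmhurst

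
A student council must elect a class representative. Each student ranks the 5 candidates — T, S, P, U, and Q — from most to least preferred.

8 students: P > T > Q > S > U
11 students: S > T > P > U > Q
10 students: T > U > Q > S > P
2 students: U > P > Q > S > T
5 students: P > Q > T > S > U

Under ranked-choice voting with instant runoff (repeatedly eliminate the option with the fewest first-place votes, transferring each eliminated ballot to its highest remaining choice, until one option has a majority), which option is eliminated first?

Round 1: P 13, S 11, T 10, U 2, Q 0. Q has the fewest and is eliminated.
Round 2: P 13, S 11, T 10, U 2. U has the fewest and is eliminated.
Round 3: P 15, S 11, T 10. T has the fewest and is eliminated.
Round 4: S 21, P 15. S has a majority.

Q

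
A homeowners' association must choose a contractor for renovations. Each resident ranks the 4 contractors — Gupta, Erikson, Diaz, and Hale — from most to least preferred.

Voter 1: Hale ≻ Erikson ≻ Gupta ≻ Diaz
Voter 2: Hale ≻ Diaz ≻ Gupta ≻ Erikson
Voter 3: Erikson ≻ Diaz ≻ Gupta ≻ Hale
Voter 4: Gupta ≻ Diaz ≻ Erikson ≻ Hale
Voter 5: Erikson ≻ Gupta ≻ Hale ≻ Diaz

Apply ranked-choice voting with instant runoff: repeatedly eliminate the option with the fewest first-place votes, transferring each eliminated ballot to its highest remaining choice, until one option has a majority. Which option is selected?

Erikson

Round 1: Erikson 2, Hale 2, Gupta 1, Diaz 0. Diaz has the fewest and is eliminated.
Round 2: Erikson 2, Hale 2, Gupta 1. Gupta has the fewest and is eliminated.
Round 3: Erikson 3, Hale 2. Erikson has a majority.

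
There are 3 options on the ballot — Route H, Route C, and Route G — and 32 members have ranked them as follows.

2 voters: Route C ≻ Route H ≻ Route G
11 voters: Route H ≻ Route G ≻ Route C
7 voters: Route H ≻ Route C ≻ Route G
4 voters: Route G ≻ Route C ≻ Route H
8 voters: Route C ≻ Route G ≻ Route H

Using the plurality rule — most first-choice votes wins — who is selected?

Route H

First-place vote totals:
  Route H: 18
  Route C: 10
  Route G: 4
Route H has the most first-place votes.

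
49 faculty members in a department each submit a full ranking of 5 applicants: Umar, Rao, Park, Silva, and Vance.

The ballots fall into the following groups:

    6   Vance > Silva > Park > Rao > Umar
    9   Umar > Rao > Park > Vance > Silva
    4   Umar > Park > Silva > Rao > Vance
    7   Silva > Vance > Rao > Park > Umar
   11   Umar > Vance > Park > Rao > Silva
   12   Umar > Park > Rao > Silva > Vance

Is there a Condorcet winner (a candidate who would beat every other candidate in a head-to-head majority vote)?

Yes

Head-to-head results (49 voters total):
Umar vs Rao: Umar wins 36–13.
Umar vs Park: Umar wins 36–13.
Umar vs Silva: Umar wins 36–13.
Umar vs Vance: Umar wins 36–13.
Rao vs Park: Park wins 33–16.
Rao vs Silva: Rao wins 32–17.
Rao vs Vance: Rao wins 25–24.
Park vs Silva: Park wins 36–13.
Park vs Vance: Park wins 25–24.
Silva vs Vance: Vance wins 26–23.
Umar beats each rival — Rao (36–13), Park (36–13), Silva (36–13), Vance (36–13) — so Umar is the Condorcet winner.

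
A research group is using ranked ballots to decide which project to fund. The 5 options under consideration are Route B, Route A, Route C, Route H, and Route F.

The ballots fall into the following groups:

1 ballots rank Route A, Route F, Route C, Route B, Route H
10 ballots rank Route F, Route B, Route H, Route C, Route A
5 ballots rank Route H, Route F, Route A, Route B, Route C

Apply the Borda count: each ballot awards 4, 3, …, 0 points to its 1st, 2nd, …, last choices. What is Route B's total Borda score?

36

Borda scores:
  Route B: 1 + 10·3 + 5·1 = 36
  Route A: 4 + 10·0 + 5·2 = 14
  Route C: 2 + 10·1 + 5·0 = 12
  Route H: 0 + 10·2 + 5·4 = 40
  Route F: 3 + 10·4 + 5·3 = 58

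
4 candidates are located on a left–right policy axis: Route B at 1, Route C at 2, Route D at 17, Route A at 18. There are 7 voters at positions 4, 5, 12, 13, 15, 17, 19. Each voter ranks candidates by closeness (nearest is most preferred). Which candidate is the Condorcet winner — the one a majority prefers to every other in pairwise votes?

Route D

With single-peaked preferences on a line, the Condorcet winner is the candidate closest to the median voter.
The median voter (position 13) is closest to Route D at 17.
Check: Route D vs Route C — voters closer to Route D: 5 of 7.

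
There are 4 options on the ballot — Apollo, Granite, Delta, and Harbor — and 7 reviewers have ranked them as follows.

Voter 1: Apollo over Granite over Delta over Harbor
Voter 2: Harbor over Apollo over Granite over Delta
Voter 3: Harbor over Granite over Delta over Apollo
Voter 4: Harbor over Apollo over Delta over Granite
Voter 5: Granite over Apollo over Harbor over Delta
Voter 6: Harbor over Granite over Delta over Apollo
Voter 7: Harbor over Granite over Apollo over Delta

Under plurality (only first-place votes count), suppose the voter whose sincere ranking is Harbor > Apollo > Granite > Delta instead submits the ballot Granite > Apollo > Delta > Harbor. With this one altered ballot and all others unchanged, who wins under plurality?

First-place totals with the altered ballot: Apollo 1, Granite 2, Delta 0, Harbor 4.
The winner is unchanged: still Harbor.

Harbor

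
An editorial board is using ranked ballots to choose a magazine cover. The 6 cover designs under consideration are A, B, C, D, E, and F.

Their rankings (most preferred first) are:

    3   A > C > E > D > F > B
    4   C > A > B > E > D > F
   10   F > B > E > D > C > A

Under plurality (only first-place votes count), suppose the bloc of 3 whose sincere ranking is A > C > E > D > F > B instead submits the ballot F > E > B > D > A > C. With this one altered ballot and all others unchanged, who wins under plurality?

F

First-place totals with the altered ballot: A 0, B 0, C 4, D 0, E 0, F 13.
The winner is unchanged: still F.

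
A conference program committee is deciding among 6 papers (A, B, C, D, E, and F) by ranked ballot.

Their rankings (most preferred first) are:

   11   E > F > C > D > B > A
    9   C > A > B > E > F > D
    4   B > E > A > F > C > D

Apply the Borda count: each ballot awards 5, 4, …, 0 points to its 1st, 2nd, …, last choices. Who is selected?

E

Borda scores:
  A: 11·0 + 9·4 + 4·3 = 48
  B: 11·1 + 9·3 + 4·5 = 58
  C: 11·3 + 9·5 + 4·1 = 82
  D: 11·2 + 9·0 + 4·0 = 22
  E: 11·5 + 9·2 + 4·4 = 89
  F: 11·4 + 9·1 + 4·2 = 61
E has the highest total.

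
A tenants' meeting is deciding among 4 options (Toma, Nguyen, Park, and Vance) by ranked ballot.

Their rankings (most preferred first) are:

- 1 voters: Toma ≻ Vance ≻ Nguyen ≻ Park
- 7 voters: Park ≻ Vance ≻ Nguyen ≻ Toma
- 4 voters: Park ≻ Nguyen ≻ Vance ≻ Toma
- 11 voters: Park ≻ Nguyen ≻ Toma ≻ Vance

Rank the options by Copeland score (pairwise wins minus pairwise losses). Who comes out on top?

Park

Pairwise results:
  Toma vs Nguyen: Nguyen wins 22–1.
  Toma vs Park: Park wins 22–1.
  Toma vs Vance: Toma wins 12–11.
  Nguyen vs Park: Park wins 22–1.
  Nguyen vs Vance: Nguyen wins 15–8.
  Park vs Vance: Park wins 22–1.
Copeland scores (wins − losses):
  Toma: 1 − 2 = -1
  Nguyen: 2 − 1 = 1
  Park: 3 − 0 = 3
  Vance: 0 − 3 = -3
Park has the best Copeland score.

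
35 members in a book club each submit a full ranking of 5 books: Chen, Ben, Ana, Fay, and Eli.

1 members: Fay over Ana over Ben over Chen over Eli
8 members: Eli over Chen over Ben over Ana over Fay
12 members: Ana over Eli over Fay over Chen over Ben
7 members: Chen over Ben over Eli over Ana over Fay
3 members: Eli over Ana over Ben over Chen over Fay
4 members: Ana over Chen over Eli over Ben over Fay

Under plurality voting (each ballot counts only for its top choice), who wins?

First-place vote totals:
  Chen: 7
  Ben: 0
  Ana: 16
  Fay: 1
  Eli: 11
Ana has the most first-place votes.

Ana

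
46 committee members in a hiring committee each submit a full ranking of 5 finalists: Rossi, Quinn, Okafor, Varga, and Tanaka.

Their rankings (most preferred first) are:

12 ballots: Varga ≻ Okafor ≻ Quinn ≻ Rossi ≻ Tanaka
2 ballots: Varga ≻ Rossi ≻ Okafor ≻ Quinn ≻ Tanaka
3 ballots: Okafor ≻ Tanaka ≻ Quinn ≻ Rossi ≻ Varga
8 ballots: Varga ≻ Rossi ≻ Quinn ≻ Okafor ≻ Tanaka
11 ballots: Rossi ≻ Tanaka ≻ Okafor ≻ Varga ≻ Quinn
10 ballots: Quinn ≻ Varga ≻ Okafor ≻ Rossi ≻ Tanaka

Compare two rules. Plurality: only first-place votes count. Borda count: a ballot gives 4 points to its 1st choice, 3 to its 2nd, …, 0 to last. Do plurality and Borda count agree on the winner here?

Yes

Plurality first-place counts: Rossi 11, Quinn 10, Okafor 3, Varga 22, Tanaka 0 → Varga.
Borda totals: Rossi 99, Quinn 88, Okafor 102, Varga 129, Tanaka 42 → Varga.
The two rules agree on Varga.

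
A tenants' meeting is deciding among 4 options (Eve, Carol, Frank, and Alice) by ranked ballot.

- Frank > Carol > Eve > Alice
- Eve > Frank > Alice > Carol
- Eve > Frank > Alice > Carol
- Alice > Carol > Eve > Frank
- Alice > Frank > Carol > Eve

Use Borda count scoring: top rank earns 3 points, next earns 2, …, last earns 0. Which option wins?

Borda scores:
  Eve: 1 + 3 + 3 + 1 + 0 = 8
  Carol: 2 + 0 + 0 + 2 + 1 = 5
  Frank: 3 + 2 + 2 + 0 + 2 = 9
  Alice: 0 + 1 + 1 + 3 + 3 = 8
Frank has the highest total.

Frank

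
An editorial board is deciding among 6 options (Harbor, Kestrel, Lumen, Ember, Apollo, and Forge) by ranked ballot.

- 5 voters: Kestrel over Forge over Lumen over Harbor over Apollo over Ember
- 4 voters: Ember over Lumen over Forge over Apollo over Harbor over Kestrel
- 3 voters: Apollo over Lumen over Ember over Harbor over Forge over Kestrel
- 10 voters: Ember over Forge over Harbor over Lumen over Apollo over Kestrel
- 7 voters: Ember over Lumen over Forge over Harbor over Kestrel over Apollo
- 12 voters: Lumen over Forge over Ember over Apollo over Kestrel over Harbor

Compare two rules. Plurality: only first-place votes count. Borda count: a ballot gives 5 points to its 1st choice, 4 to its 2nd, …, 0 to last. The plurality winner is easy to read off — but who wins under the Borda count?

Plurality first-place counts: Harbor 0, Kestrel 5, Lumen 12, Ember 21, Apollo 3, Forge 0 → Ember.
Borda totals: Harbor 64, Kestrel 44, Lumen 151, Ember 150, Apollo 62, Forge 144 → Lumen.

Lumen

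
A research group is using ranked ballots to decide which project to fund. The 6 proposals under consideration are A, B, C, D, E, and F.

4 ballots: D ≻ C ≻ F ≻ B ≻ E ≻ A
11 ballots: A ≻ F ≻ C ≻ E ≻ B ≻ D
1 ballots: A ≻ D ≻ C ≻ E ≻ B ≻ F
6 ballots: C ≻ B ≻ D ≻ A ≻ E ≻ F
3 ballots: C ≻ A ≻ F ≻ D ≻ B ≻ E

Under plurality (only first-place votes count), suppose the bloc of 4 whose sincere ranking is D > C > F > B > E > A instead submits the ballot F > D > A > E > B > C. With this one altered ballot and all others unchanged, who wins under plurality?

First-place totals with the altered ballot: A 12, B 0, C 9, D 0, E 0, F 4.
The winner is unchanged: still A.

A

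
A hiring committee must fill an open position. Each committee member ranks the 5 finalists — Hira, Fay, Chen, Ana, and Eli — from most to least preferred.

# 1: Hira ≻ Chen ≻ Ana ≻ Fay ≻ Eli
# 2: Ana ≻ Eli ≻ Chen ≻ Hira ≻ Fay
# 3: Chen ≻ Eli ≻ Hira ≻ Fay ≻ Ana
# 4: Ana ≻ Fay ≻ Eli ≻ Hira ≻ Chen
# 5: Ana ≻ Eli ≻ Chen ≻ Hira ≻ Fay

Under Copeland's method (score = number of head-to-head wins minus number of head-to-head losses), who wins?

Pairwise results:
  Hira vs Fay: Hira wins 4–1.
  Hira vs Chen: Chen wins 3–2.
  Hira vs Ana: Ana wins 3–2.
  Hira vs Eli: Eli wins 4–1.
  Fay vs Chen: Chen wins 4–1.
  Fay vs Ana: Ana wins 4–1.
  Fay vs Eli: Eli wins 3–2.
  Chen vs Ana: Ana wins 3–2.
  Chen vs Eli: Eli wins 3–2.
  Ana vs Eli: Ana wins 4–1.
Copeland scores (wins − losses):
  Hira: 1 − 3 = -2
  Fay: 0 − 4 = -4
  Chen: 2 − 2 = 0
  Ana: 4 − 0 = 4
  Eli: 3 − 1 = 2
Ana has the best Copeland score.

Ana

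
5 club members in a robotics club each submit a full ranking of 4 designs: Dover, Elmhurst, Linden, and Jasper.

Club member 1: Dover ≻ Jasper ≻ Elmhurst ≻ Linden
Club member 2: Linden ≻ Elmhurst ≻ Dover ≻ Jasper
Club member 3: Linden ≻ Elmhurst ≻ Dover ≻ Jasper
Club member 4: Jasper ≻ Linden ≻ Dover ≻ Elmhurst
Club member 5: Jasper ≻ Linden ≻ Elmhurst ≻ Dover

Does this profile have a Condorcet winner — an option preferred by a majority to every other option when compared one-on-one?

No

Head-to-head results (5 voters total):
Dover vs Elmhurst: Elmhurst wins 3–2.
Dover vs Linden: Linden wins 4–1.
Dover vs Jasper: Dover wins 3–2.
Elmhurst vs Linden: Linden wins 4–1.
Elmhurst vs Jasper: Jasper wins 3–2.
Linden vs Jasper: Jasper wins 3–2.
No candidate beats all others: Dover beats Jasper beats Elmhurst beats Dover, a majority cycle.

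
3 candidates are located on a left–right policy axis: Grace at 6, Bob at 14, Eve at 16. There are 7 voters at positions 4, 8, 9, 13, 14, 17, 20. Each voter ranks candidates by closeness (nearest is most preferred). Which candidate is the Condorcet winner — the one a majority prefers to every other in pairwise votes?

With single-peaked preferences on a line, the Condorcet winner is the candidate closest to the median voter.
The median voter (position 13) is closest to Bob at 14.
Check: Bob vs Eve — voters closer to Bob: 5 of 7.

Bob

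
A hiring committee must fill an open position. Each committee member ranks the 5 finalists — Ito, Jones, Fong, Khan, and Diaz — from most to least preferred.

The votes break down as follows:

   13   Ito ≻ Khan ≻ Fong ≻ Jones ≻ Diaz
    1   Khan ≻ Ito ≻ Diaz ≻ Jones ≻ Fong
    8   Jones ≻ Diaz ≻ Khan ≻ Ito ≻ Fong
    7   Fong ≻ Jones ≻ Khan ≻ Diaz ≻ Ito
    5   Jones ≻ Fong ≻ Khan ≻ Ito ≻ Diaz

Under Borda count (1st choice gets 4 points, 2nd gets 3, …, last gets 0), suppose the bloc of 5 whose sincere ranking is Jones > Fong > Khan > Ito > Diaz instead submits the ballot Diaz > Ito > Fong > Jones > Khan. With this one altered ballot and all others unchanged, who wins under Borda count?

Borda totals with the altered ballot: Ito 78, Jones 72, Fong 64, Khan 73, Diaz 53.
The switch changes the winner from Jones to Ito.

Ito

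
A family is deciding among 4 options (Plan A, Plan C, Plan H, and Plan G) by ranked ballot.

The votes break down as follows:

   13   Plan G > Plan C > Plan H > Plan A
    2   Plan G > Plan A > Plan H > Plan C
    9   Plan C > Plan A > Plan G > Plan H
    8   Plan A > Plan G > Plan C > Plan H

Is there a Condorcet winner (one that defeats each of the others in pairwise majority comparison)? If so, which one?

Head-to-head results (32 voters total):
Plan A vs Plan C: Plan C wins 22–10.
Plan A vs Plan H: Plan A wins 19–13.
Plan A vs Plan G: Plan A wins 17–15.
Plan C vs Plan H: Plan C wins 30–2.
Plan C vs Plan G: Plan G wins 23–9.
Plan H vs Plan G: Plan G wins 32–0.
No candidate beats all others: Plan A beats Plan G beats Plan C beats Plan A, a majority cycle.

None — there is no Condorcet winner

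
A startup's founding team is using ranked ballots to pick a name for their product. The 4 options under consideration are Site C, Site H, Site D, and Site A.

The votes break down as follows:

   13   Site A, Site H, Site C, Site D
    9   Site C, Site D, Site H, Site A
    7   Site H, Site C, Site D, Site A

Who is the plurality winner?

Site A

First-place vote totals:
  Site C: 9
  Site H: 7
  Site D: 0
  Site A: 13
Site A has the most first-place votes.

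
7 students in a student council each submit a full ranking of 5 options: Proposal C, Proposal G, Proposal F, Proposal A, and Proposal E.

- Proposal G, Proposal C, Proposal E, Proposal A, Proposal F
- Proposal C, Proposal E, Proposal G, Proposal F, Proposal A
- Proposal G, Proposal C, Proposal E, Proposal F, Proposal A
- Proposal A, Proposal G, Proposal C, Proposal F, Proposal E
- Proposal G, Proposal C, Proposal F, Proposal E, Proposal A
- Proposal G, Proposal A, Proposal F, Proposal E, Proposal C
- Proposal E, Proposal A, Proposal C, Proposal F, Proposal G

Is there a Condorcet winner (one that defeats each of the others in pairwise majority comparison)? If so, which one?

Proposal G

Head-to-head results (7 voters total):
Proposal C vs Proposal G: Proposal G wins 5–2.
Proposal C vs Proposal F: Proposal C wins 6–1.
Proposal C vs Proposal A: Proposal C wins 4–3.
Proposal C vs Proposal E: Proposal C wins 5–2.
Proposal G vs Proposal F: Proposal G wins 6–1.
Proposal G vs Proposal A: Proposal G wins 5–2.
Proposal G vs Proposal E: Proposal G wins 5–2.
Proposal F vs Proposal A: Proposal A wins 4–3.
Proposal F vs Proposal E: Proposal E wins 4–3.
Proposal A vs Proposal E: Proposal E wins 5–2.
Proposal G beats each rival — Proposal C (5–2), Proposal F (6–1), Proposal A (5–2), Proposal E (5–2) — so Proposal G is the Condorcet winner.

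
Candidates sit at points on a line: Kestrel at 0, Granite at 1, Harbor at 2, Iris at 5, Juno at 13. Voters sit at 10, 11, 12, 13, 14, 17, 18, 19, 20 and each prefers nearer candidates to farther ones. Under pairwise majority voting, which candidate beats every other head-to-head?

Juno

With single-peaked preferences on a line, the Condorcet winner is the candidate closest to the median voter.
The median voter (position 14) is closest to Juno at 13.
Check: Juno vs Kestrel — voters closer to Juno: 9 of 9.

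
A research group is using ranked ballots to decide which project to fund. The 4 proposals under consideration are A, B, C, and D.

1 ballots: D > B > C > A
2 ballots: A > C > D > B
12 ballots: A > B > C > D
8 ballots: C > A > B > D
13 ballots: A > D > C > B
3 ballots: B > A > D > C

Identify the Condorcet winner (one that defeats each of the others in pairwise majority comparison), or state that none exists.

A

Head-to-head results (39 voters total):
A vs B: A wins 35–4.
A vs C: A wins 30–9.
A vs D: A wins 38–1.
B vs C: C wins 23–16.
B vs D: B wins 23–16.
C vs D: C wins 22–17.
A beats each rival — B (35–4), C (30–9), D (38–1) — so A is the Condorcet winner.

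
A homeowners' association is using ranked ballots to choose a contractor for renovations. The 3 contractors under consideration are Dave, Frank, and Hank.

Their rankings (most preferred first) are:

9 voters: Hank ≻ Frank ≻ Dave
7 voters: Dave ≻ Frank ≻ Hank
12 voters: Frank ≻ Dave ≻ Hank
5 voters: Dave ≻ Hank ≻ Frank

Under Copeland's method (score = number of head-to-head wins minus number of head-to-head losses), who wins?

Pairwise results:
  Dave vs Frank: Frank wins 21–12.
  Dave vs Hank: Dave wins 24–9.
  Frank vs Hank: Frank wins 19–14.
Copeland scores (wins − losses):
  Dave: 1 − 1 = 0
  Frank: 2 − 0 = 2
  Hank: 0 − 2 = -2
Frank has the best Copeland score.

Frank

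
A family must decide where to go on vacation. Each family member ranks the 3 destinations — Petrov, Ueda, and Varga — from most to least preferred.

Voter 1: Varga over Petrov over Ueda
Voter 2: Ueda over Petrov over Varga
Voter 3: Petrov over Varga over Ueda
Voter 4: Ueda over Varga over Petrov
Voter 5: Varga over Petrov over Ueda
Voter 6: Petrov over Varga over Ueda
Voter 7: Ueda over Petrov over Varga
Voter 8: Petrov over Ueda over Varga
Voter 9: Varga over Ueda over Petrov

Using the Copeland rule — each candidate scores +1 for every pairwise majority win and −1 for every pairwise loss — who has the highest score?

Pairwise results:
  Petrov vs Ueda: Petrov wins 5–4.
  Petrov vs Varga: Petrov wins 5–4.
  Ueda vs Varga: Varga wins 5–4.
Copeland scores (wins − losses):
  Petrov: 2 − 0 = 2
  Ueda: 0 − 2 = -2
  Varga: 1 − 1 = 0
Petrov has the best Copeland score.

Petrov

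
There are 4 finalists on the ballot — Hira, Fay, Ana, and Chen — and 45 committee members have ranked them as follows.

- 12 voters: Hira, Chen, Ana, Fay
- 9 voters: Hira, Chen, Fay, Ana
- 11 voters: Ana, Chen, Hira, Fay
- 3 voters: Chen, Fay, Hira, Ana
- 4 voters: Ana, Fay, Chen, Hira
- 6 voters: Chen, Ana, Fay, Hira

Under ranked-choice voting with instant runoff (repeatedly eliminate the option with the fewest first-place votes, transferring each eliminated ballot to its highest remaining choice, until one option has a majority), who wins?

Round 1: Hira 21, Ana 15, Chen 9, Fay 0. Fay has the fewest and is eliminated.
Round 2: Hira 21, Ana 15, Chen 9. Chen has the fewest and is eliminated.
Round 3: Hira 24, Ana 21. Hira has a majority.

Hira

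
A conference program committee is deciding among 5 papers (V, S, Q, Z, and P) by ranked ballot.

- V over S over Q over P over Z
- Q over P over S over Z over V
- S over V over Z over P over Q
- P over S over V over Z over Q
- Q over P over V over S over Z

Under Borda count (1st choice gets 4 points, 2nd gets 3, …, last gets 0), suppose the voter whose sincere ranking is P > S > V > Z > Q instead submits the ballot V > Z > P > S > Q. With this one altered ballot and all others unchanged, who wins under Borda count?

Borda totals with the altered ballot: V 13, S 11, Q 10, Z 6, P 10.
The switch changes the winner from S to V.

V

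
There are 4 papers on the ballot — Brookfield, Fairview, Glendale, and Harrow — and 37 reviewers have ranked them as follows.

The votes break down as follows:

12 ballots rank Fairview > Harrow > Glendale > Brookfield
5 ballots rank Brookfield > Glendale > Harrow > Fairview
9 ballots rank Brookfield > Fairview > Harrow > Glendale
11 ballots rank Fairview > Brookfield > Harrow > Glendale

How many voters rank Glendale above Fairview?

Ballots ranking Glendale above Fairview: 5.
Ballots ranking Fairview above Glendale: 12+9+11 = 32.
So 5 of 37 voters prefer Glendale to Fairview.

5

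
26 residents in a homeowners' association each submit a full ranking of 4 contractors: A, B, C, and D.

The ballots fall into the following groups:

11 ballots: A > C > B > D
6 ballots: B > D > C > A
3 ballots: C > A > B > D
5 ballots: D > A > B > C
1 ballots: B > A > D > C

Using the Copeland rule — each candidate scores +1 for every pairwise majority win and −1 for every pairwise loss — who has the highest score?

A

Pairwise results:
  A vs B: A wins 19–7.
  A vs C: A wins 17–9.
  A vs D: A wins 15–11.
  B vs C: C wins 14–12.
  B vs D: B wins 21–5.
  C vs D: C wins 14–12.
Copeland scores (wins − losses):
  A: 3 − 0 = 3
  B: 1 − 2 = -1
  C: 2 − 1 = 1
  D: 0 − 3 = -3
A has the best Copeland score.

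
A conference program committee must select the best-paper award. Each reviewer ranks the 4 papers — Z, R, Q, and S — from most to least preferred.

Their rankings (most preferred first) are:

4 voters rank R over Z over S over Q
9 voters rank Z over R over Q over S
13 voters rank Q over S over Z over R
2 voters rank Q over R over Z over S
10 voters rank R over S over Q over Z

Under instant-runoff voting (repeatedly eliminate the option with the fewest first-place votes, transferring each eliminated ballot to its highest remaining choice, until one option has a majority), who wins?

R

Round 1: Q 15, R 14, Z 9, S 0. S has the fewest and is eliminated.
Round 2: Q 15, R 14, Z 9. Z has the fewest and is eliminated.
Round 3: R 23, Q 15. R has a majority.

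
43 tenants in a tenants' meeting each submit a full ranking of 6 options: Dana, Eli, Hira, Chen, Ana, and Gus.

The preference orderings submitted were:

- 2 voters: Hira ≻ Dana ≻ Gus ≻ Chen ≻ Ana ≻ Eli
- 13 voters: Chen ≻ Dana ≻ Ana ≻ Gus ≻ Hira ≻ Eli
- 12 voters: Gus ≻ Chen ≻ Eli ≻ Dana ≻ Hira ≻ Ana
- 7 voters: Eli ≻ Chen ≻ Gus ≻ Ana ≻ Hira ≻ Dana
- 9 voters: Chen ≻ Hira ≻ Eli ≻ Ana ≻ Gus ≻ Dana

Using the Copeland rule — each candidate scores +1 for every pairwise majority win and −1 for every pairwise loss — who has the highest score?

Chen

Pairwise results:
  Dana vs Eli: Eli wins 28–15.
  Dana vs Hira: Dana wins 25–18.
  Dana vs Chen: Chen wins 41–2.
  Dana vs Ana: Dana wins 27–16.
  Dana vs Gus: Gus wins 28–15.
  Eli vs Hira: Hira wins 24–19.
  Eli vs Chen: Chen wins 36–7.
  Eli vs Ana: Eli wins 28–15.
  Eli vs Gus: Gus wins 27–16.
  Hira vs Chen: Chen wins 41–2.
  Hira vs Ana: Hira wins 23–20.
  Hira vs Gus: Gus wins 32–11.
  Chen vs Ana: Chen wins 43–0.
  Chen vs Gus: Chen wins 29–14.
  Ana vs Gus: Ana wins 22–21.
Copeland scores (wins − losses):
  Dana: 2 − 3 = -1
  Eli: 2 − 3 = -1
  Hira: 2 − 3 = -1
  Chen: 5 − 0 = 5
  Ana: 1 − 4 = -3
  Gus: 3 − 2 = 1
Chen has the best Copeland score.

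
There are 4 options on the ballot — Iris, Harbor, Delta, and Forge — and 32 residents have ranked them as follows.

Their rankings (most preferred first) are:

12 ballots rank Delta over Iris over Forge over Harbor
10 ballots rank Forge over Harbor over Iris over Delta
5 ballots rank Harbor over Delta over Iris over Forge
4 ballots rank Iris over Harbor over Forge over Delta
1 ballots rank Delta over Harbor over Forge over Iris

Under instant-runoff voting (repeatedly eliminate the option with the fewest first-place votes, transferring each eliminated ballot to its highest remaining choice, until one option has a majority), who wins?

Delta

Round 1: Delta 13, Forge 10, Harbor 5, Iris 4. Iris has the fewest and is eliminated.
Round 2: Delta 13, Forge 10, Harbor 9. Harbor has the fewest and is eliminated.
Round 3: Delta 18, Forge 14. Delta has a majority.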